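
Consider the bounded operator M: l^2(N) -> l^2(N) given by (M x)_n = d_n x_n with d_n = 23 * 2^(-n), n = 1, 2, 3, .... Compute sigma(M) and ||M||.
sigma(M) = {23 * 2^(-n) : n ≥ 1} ∪ {0}; ||M|| = 23/2

A bounded diagonal operator on l^2 with diagonal entries d_n has spectrum equal to the closure of {d_n : n ≥ 1}: every d_n is an eigenvalue (with eigenvector e_n), so {d_n} ⊂ sigma(M); the spectrum is closed, so its closure is too; and for lambda not in the closure, (M - lambda I) has bounded inverse (the diagonal entries 1/(d_n - lambda) are bounded). For our sequence d_n = 23 * 2^(-n), n = 1, 2, 3, ...:
  - {d_n} = {23 * 2^(-n) : n ≥ 1}; the only limit point is 0
  - closure = {23 * 2^(-n) : n ≥ 1} ∪ {0}
For the norm: a diagonal operator has ||M|| = sup_n |d_n|. Here d_n = 23 * 2^(-n) is positive and decreasing, so sup_n |d_n| = d_1 = 23/2. So ||M|| = 23/2.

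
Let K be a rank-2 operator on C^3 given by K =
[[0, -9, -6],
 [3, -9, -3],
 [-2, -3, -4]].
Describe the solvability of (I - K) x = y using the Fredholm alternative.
(I - K) is invertible (det(I - K) = 56 ≠ 0), so for every y in C^3 the equation (I - K) x = y has a unique solution.

K has rank 2 and factors as K = U V^T = u1 v1^T + u2 v2^T with u1 = (0, 3, -2), v1 = (1, -3, -1), u2 = (-3, 0, -3), v2 = (0, 3, 2) (multiplying out reproduces the displayed K). The nonzero eigenvalues of U V^T coincide with those of the 2 x 2 matrix G = V^T U = [[v1·u1, v1·u2], [v2·u1, v2·u2]] = [[-7, 0], [5, -6]], and by the Sylvester determinant identity det(I_3 - U V^T) = det(I_2 - V^T U) = det([[8, 0], [-5, 7]]) = (8)(7) - (0)(-5) = 56. (Direct check: I - K =
[[1, 9, 6],
 [-3, 10, 3],
 [2, 3, 5]]
has determinant 56.) The finite-dimensional Fredholm alternative says: either (I - K) is invertible, or ker(I - K) ≠ {0} and then range(I - K) = ker((I - K)^*)^⊥, with dim ker(I - K) = dim ker((I - K)^*). Since det(I - K) ≠ 0, 1 is not an eigenvalue of K and ker(I - K) = {0}, so we are in the first case: for every y there is a unique x = (I - K)^(-1) y. (Explicitly, by the Woodbury identity, (I - U V^T)^(-1) = I + U (I_2 - G)^(-1) V^T.)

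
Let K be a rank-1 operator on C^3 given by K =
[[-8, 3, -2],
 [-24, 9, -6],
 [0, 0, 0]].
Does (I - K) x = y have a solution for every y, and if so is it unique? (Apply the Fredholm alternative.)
(I - K) is singular (det(I - K) = 0, i.e. 1 ∈ sigma(K)). (I - K) x = y is solvable iff y ⊥ ker((I - K)^*) = span{(-8, 3, -2)}, i.e. iff -8y_1 + 3y_2 - 2y_3 = 0. When solvable, the solutions are x = y + c·(1, 3, 0), c arbitrary (ker(I - K) = span{(1, 3, 0)}, dimension 1).

K has rank 1, so it is an outer product K = u v^T: every row of K is a multiple of one row vector. Reading off the entries, u = (1, 3, 0) and v = (-8, 3, -2) (row i of K equals u_i·v^T). A rank-one matrix u v^T satisfies K u = u (v·u) and kills the (2)-dimensional subspace v^⊥, so its characteristic polynomial is lambda^2 (lambda - v·u) with v·u = tr K = 1. Hence the eigenvalues of I - K are 1 (multiplicity 2) and 1 - (1) = 0, so det(I - K) = 0. (Direct check: I - K =
[[9, -3, 2],
 [24, -8, 6],
 [0, 0, 1]]
has determinant 0.) So 1 is an eigenvalue of K and (I - K) is not invertible. The finite-dimensional Fredholm alternative says: either (I - K) is invertible, or ker(I - K) ≠ {0} and then range(I - K) = ker((I - K)^*)^⊥, with dim ker(I - K) = dim ker((I - K)^*). We are in the second case, so we need both kernels. Kernel of I - K: (I - K) u = u - u (v·u) = u - u = 0, so ker(I - K) = span{u} = span{(1, 3, 0)} (it is exactly 1-dimensional because rank(I - K) = 2). Kernel of the adjoint: K is real, so (I - K)^* = I - K^T = I - v u^T, and (I - v u^T) v = v - v (u·v) = 0; hence ker((I - K)^*) = span{v} = span{(-8, 3, -2)}. Therefore (I - K) x = y is solvable iff <y, v> = 0, i.e. iff -8y_1 + 3y_2 - 2y_3 = 0. When this holds, K y = u (v·y) = 0, so (I - K) y = y and x = y is a particular solution; the full solution set is the line x = y + c·u = y + c·(1, 3, 0), c ∈ C.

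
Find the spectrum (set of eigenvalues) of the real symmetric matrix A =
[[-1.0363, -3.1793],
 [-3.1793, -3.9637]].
sigma(A) ≈ {-6, 1}

A is real symmetric, so its spectrum consists of real eigenvalues. Expanding the characteristic polynomial of the displayed matrix gives
  det(λ I - A) = p(λ) = λ^2 + (5)λ + (-6).
Solving p(λ) = 0 yields eigenvalues ≈ -6, 1. (A is shown rounded to 4 decimals, so these recover the underlying integer eigenvalues to within that precision.)
Verification: the trace of A = -5 equals the sum of eigenvalues -5, and det(A) ≈ -6.0004 matches the eigenvalue product -6.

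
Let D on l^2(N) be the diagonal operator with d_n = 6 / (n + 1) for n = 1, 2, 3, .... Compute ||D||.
||D|| = 3 (attained at n = 1)

For D diagonal, ||D|| = sup_n |d_n| = sup_n 6/(n + 1). This is positive and strictly decreasing in n, so the supremum is attained at n = 1: d_1 = 6/(1 + 1) = 3. Hence ||D|| = 3.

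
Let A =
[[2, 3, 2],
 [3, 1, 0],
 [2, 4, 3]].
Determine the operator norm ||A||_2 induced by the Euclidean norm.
||A||_2 ≈ 7.0902 (= sqrt(largest eigenvalue of A^T A))

||A||_2 = sigma_max(A) = sqrt(lambda_max(A^T A)). Form the symmetric matrix M = A^T A =
[[17, 17, 10],
 [17, 26, 18],
 [10, 18, 13]].
Its characteristic polynomial (trace, sum of principal 2x2 minors, determinant of M give the coefficients) is
  p(λ) = det(λ I - M) = λ^3 - 56λ^2 + 288λ - 1.
No integer candidate from the rational root theorem (±divisors of 1) is a root, so the roots are irrational. The cubic discriminant is Δ = 164148709 > 0, so there are three distinct real roots. p(0) = -1 and p(1) = 232 have opposite signs, so a root lies in (0, 1); Newton's method refines it to λ ≈ 0.0035. p(5) = 164 and p(6) = -73 have opposite signs, so a root lies in (5, 6); Newton's method refines it to λ ≈ 5.725. p(50) = -601 and p(51) = 1682 have opposite signs, so a root lies in (50, 51); Newton's method refines it to λ ≈ 50.2715. Check (Vieta): the three roots sum to 56, matching tr M = 56.
So the eigenvalues of A^T A are ≈ 0.0035, 5.725, 50.2715 (all ≥ 0, as they must be for A^T A). The largest is λ_max ≈ 50.2715, hence ||A||_2 = sqrt(λ_max) ≈ 7.0902.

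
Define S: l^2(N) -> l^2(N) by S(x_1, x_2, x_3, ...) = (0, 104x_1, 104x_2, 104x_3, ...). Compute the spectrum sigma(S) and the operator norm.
sigma(S) = closed disk {z in C : |z| ≤ 104}; ||S|| = 104

Note S = 104·U where U is the unit right shift (U x)_k = x_{k-1} (with x_0 := 0); so ||S|| = 104||U|| and sigma(S) = 104·sigma(U). ||S x||^2 = sum_{k≥1} |104x_k|^2 = 10816||x||^2, so ||S|| = 104 and sigma(S) ⊂ {|z| ≤ 104}. For any |lambda| < 104, the equation (S - lambda I) x = 0 forces x_1 = 0, then 104x_k = lambda x_{k+1} ⇒ x = 0, so S has no eigenvalues. But (S - lambda I) is not surjective for |lambda| < 104: solving (S - lambda I) x = e_1 would require x_n proportional to (lambda/104)^(-n), which is not in l^2. So every |lambda| < 104 lies in the residual spectrum. The boundary |lambda| = 104 is in the approximate point spectrum (the spectrum is closed). Hence sigma(S) is the closed disk of radius 104.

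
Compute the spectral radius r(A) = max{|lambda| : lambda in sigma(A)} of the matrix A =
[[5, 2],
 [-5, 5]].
r(A) = sqrt(35) ≈ 5.9161

The eigenvalues of A are the roots of its characteristic polynomial. With M = A (coefficients from the trace and determinant):
  p(λ) = det(λ I - M) = λ^2 - 10λ + 35.
For λ^2 - 10λ + 35 the discriminant is -40. It is negative, so the roots are the complex-conjugate pair λ = 5 ± (sqrt(40)/2) i ≈ 5 ± 3.1623i. For a conjugate pair the product of the roots equals the constant term, so |λ|^2 = 35 and |λ| = sqrt(35) ≈ 5.9161.
Thus the eigenvalues (to 4 decimals) are 5 ± 3.1623i (modulus 5.9161). The spectral radius is the largest modulus: r(A) = sqrt(35) ≈ 5.9161. (Cross-check: r(A) ≤ ||A||_2 ≈ 7.6033; equality holds whenever A is normal, though it can also hold for some non-normal A.)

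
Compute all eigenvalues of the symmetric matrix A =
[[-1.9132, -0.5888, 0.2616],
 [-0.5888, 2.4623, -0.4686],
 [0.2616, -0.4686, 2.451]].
sigma(A) ≈ {-2, 2, 3}

A is real symmetric, so its spectrum consists of real eigenvalues. Expanding the characteristic polynomial of the displayed matrix gives
  det(λ I - A) = p(λ) = λ^3 + (-3)λ^2 + (-4)λ + (12).
Solving p(λ) = 0 yields eigenvalues ≈ -2, 2, 3. (A is shown rounded to 4 decimals, so these recover the underlying integer eigenvalues to within that precision.)
Verification: the trace of A = 3 equals the sum of eigenvalues 3, and det(A) ≈ -12.0001 matches the eigenvalue product -12.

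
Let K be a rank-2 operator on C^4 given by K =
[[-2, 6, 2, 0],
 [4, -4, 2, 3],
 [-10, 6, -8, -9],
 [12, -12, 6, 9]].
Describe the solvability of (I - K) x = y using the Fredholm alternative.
(I - K) is invertible (det(I - K) = 10 ≠ 0), so for every y in C^4 the equation (I - K) x = y has a unique solution.

K has rank 2 and factors as K = U V^T = u1 v1^T + u2 v2^T with u1 = (0, 1, -3, 3), v1 = (3, -1, 3, 3), u2 = (2, -1, 1, -3), v2 = (-1, 3, 1, 0) (multiplying out reproduces the displayed K). The nonzero eigenvalues of U V^T coincide with those of the 2 x 2 matrix G = V^T U = [[v1·u1, v1·u2], [v2·u1, v2·u2]] = [[-1, 1], [0, -4]], and by the Sylvester determinant identity det(I_4 - U V^T) = det(I_2 - V^T U) = det([[2, -1], [0, 5]]) = (2)(5) - (-1)(0) = 10. (Direct check: I - K =
[[3, -6, -2, 0],
 [-4, 5, -2, -3],
 [10, -6, 9, 9],
 [-12, 12, -6, -8]]
has determinant 10.) The finite-dimensional Fredholm alternative says: either (I - K) is invertible, or ker(I - K) ≠ {0} and then range(I - K) = ker((I - K)^*)^⊥, with dim ker(I - K) = dim ker((I - K)^*). Since det(I - K) ≠ 0, 1 is not an eigenvalue of K and ker(I - K) = {0}, so we are in the first case: for every y there is a unique x = (I - K)^(-1) y. (Explicitly, by the Woodbury identity, (I - U V^T)^(-1) = I + U (I_2 - G)^(-1) V^T.)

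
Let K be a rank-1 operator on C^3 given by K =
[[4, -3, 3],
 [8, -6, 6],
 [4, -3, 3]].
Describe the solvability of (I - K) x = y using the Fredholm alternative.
(I - K) is singular (det(I - K) = 0, i.e. 1 ∈ sigma(K)). (I - K) x = y is solvable iff y ⊥ ker((I - K)^*) = span{(4, -3, 3)}, i.e. iff 4y_1 - 3y_2 + 3y_3 = 0. When solvable, the solutions are x = y + c·(1, 2, 1), c arbitrary (ker(I - K) = span{(1, 2, 1)}, dimension 1).

K has rank 1, so it is an outer product K = u v^T: every row of K is a multiple of one row vector. Reading off the entries, u = (1, 2, 1) and v = (4, -3, 3) (row i of K equals u_i·v^T). A rank-one matrix u v^T satisfies K u = u (v·u) and kills the (2)-dimensional subspace v^⊥, so its characteristic polynomial is lambda^2 (lambda - v·u) with v·u = tr K = 1. Hence the eigenvalues of I - K are 1 (multiplicity 2) and 1 - (1) = 0, so det(I - K) = 0. (Direct check: I - K =
[[-3, 3, -3],
 [-8, 7, -6],
 [-4, 3, -2]]
has determinant 0.) So 1 is an eigenvalue of K and (I - K) is not invertible. The finite-dimensional Fredholm alternative says: either (I - K) is invertible, or ker(I - K) ≠ {0} and then range(I - K) = ker((I - K)^*)^⊥, with dim ker(I - K) = dim ker((I - K)^*). We are in the second case, so we need both kernels. Kernel of I - K: (I - K) u = u - u (v·u) = u - u = 0, so ker(I - K) = span{u} = span{(1, 2, 1)} (it is exactly 1-dimensional because rank(I - K) = 2). Kernel of the adjoint: K is real, so (I - K)^* = I - K^T = I - v u^T, and (I - v u^T) v = v - v (u·v) = 0; hence ker((I - K)^*) = span{v} = span{(4, -3, 3)}. Therefore (I - K) x = y is solvable iff <y, v> = 0, i.e. iff 4y_1 - 3y_2 + 3y_3 = 0. When this holds, K y = u (v·y) = 0, so (I - K) y = y and x = y is a particular solution; the full solution set is the line x = y + c·u = y + c·(1, 2, 1), c ∈ C.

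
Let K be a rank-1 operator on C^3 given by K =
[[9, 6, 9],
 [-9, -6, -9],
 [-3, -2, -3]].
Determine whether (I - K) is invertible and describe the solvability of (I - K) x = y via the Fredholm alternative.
(I - K) is invertible (det(I - K) = 1 ≠ 0), so for every y in C^3 the equation (I - K) x = y has a unique solution.

K has rank 1, so it is an outer product K = u v^T: every row of K is a multiple of one row vector. Reading off the entries, u = (-3, 3, 1) and v = (-3, -2, -3) (row i of K equals u_i·v^T). A rank-one matrix u v^T satisfies K u = u (v·u) and kills the (2)-dimensional subspace v^⊥, so its characteristic polynomial is lambda^2 (lambda - v·u) with v·u = tr K = 0. Hence the eigenvalues of I - K are 1 (multiplicity 2) and 1 - (0) = 1, so det(I - K) = 1. (Direct check: I - K =
[[-8, -6, -9],
 [9, 7, 9],
 [3, 2, 4]]
has determinant 1.) The finite-dimensional Fredholm alternative says: either (I - K) is invertible, or ker(I - K) ≠ {0} and then range(I - K) = ker((I - K)^*)^⊥, with dim ker(I - K) = dim ker((I - K)^*). Since det(I - K) ≠ 0, 1 is not an eigenvalue of K and ker(I - K) = {0}, so we are in the first case: for every y there is a unique x = (I - K)^(-1) y. Explicitly, by the Sherman–Morrison formula, (I - u v^T)^(-1) = I + u v^T/(1 - v·u), i.e. (I - K)^(-1) = I + K.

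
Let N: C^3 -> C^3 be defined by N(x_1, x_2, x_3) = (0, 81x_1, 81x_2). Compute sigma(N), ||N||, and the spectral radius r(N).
sigma(N) = {0}; ||N|| = 81; r(N) = 0. (N is nilpotent with N^3 = 0.)

On C^3, N is a strictly lower-triangular matrix with 81 on the subdiagonal and zeros elsewhere, so its characteristic polynomial is lambda^3 and every eigenvalue is 0: sigma(N) = {0}. For the operator norm, N e_i = 81e_{i+1} for i = 1, ..., 2 and N e_3 = 0, so the singular values of N are 81 (with multiplicity 2) and 0; hence ||N|| = 81. The spectral radius r(N) = max|lambda| = 0. Note ||N|| > r(N) — characteristic of non-normal nilpotent operators. Indeed N^3 = 0.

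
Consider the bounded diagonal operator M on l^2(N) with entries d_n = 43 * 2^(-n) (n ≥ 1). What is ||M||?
||M|| = 43/2 (attained at n = 1)

For M diagonal, ||M|| = sup_n |d_n|. The sequence d_n = 43 * 2^(-n) is positive and strictly decreasing (ratio 2^(-1) < 1), so the supremum is d_1 = 43/2. Hence ||M|| = 43/2.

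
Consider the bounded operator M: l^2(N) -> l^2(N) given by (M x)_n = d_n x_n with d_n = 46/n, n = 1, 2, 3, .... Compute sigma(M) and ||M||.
sigma(M) = {46/n : n ≥ 1} ∪ {0}; ||M|| = 46

A bounded diagonal operator on l^2 with diagonal entries d_n has spectrum equal to the closure of {d_n : n ≥ 1}: every d_n is an eigenvalue (with eigenvector e_n), so {d_n} ⊂ sigma(M); the spectrum is closed, so its closure is too; and for lambda not in the closure, (M - lambda I) has bounded inverse (the diagonal entries 1/(d_n - lambda) are bounded). For our sequence d_n = 46/n, n = 1, 2, 3, ...:
  - {d_n} = {46/n : n ≥ 1}; the only limit point is 0
  - closure = {46/n : n ≥ 1} ∪ {0}
For the norm: a diagonal operator has ||M|| = sup_n |d_n|. Here d_n = 46/n is positive and decreasing, so sup_n |d_n| = d_1 = 46. So ||M|| = 46.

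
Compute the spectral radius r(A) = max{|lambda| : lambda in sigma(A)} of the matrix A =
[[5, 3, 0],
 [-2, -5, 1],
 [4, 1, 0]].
r(A) ≈ 4.6378

The eigenvalues of A are the roots of its characteristic polynomial. With M = A (coefficients from the trace, the sum of principal 2x2 minors, and det A):
  p(λ) = det(λ I - M) = λ^3 - 20λ - 7.
No integer candidate from the rational root theorem (±divisors of 7) is a root, so the roots are irrational. The cubic discriminant is Δ = 30677 > 0, so there are three distinct real roots. p(-5) = -32 and p(-4) = 9 have opposite signs, so a root lies in (-5, -4); Newton's method refines it to λ ≈ -4.2856. p(-1) = 12 and p(0) = -7 have opposite signs, so a root lies in (-1, 0); Newton's method refines it to λ ≈ -0.3522. p(4) = -23 and p(5) = 18 have opposite signs, so a root lies in (4, 5); Newton's method refines it to λ ≈ 4.6378. Check (Vieta): the three roots sum to 0, matching tr M = 0.
Thus the eigenvalues (to 4 decimals) are -4.2856 (modulus 4.2856); -0.3522 (modulus 0.3522); 4.6378 (modulus 4.6378). The spectral radius is the largest modulus: r(A) ≈ 4.6378. (Cross-check: r(A) ≤ ||A||_2 ≈ 8.352; equality holds whenever A is normal, though it can also hold for some non-normal A.)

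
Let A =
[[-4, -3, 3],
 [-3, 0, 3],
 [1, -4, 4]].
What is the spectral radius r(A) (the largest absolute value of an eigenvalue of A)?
r(A) ≈ 5.1937

The eigenvalues of A are the roots of its characteristic polynomial. With M = A (coefficients from the trace, the sum of principal 2x2 minors, and det A):
  p(λ) = det(λ I - M) = λ^3 - 16λ + 57.
No integer candidate from the rational root theorem (±divisors of 57) is a root, so the roots are irrational. The cubic discriminant is Δ = -71339 < 0, so there is one real root and a complex-conjugate pair. p(-6) = -63 and p(-5) = 12 have opposite signs, so a root lies in (-6, -5); Newton's method refines it to λ ≈ -5.1937. Dividing out (λ - (-5.1937)) leaves approximately λ^2 - 5.1937λ + 10.9748. For λ^2 - 5.1937λ + 10.9748 the discriminant is -16.9243. It is negative, so the remaining roots are the complex-conjugate pair λ ≈ 2.5969 ± 2.057i. Their product equals the constant term, so |λ|^2 ≈ 10.9748 and |λ| ≈ 3.3128.
Thus the eigenvalues (to 4 decimals) are -5.1937 (modulus 5.1937); 2.5969 ± 2.057i (modulus 3.3128). The spectral radius is the largest modulus: r(A) ≈ 5.1937. (Cross-check: r(A) ≤ ||A||_2 ≈ 7.9839; equality holds whenever A is normal, though it can also hold for some non-normal A.)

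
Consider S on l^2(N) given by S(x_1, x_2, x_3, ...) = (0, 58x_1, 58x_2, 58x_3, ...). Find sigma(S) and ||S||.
sigma(S) = closed disk {z in C : |z| ≤ 58}; ||S|| = 58

Note S = 58·U where U is the unit right shift (U x)_k = x_{k-1} (with x_0 := 0); so ||S|| = 58||U|| and sigma(S) = 58·sigma(U). ||S x||^2 = sum_{k≥1} |58x_k|^2 = 3364||x||^2, so ||S|| = 58 and sigma(S) ⊂ {|z| ≤ 58}. For any |lambda| < 58, the equation (S - lambda I) x = 0 forces x_1 = 0, then 58x_k = lambda x_{k+1} ⇒ x = 0, so S has no eigenvalues. But (S - lambda I) is not surjective for |lambda| < 58: solving (S - lambda I) x = e_1 would require x_n proportional to (lambda/58)^(-n), which is not in l^2. So every |lambda| < 58 lies in the residual spectrum. The boundary |lambda| = 58 is in the approximate point spectrum (the spectrum is closed). Hence sigma(S) is the closed disk of radius 58.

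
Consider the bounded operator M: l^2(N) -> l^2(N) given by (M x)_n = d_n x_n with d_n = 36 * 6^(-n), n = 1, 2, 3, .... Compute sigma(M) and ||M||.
sigma(M) = {36 * 6^(-n) : n ≥ 1} ∪ {0}; ||M|| = 6

A bounded diagonal operator on l^2 with diagonal entries d_n has spectrum equal to the closure of {d_n : n ≥ 1}: every d_n is an eigenvalue (with eigenvector e_n), so {d_n} ⊂ sigma(M); the spectrum is closed, so its closure is too; and for lambda not in the closure, (M - lambda I) has bounded inverse (the diagonal entries 1/(d_n - lambda) are bounded). For our sequence d_n = 36 * 6^(-n), n = 1, 2, 3, ...:
  - {d_n} = {36 * 6^(-n) : n ≥ 1}; the only limit point is 0
  - closure = {36 * 6^(-n) : n ≥ 1} ∪ {0}
For the norm: a diagonal operator has ||M|| = sup_n |d_n|. Here d_n = 36 * 6^(-n) is positive and decreasing, so sup_n |d_n| = d_1 = 36/6 = 6. So ||M|| = 6.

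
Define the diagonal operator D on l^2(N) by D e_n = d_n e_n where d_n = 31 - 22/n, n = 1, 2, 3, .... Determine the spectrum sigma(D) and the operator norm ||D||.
sigma(D) = {31 - 22/n : n ≥ 1} ∪ {31}; ||D|| = 31

A bounded diagonal operator on l^2 with diagonal entries d_n has spectrum equal to the closure of {d_n : n ≥ 1}: every d_n is an eigenvalue (with eigenvector e_n), so {d_n} ⊂ sigma(D); the spectrum is closed, so its closure is too; and for lambda not in the closure, (D - lambda I) has bounded inverse (the diagonal entries 1/(d_n - lambda) are bounded). For our sequence d_n = 31 - 22/n, n = 1, 2, 3, ...:
  - {d_n} = {31 - 22/n : n ≥ 1}; the only limit point is 31
  - closure = {31 - 22/n : n ≥ 1} ∪ {31}
For the norm: a diagonal operator has ||D|| = sup_n |d_n|. Here d_n = 31 - 22/n increases monotonically from d_1 = 9 toward 31, with all terms in [9, 31); so sup_n |d_n| = 31 (the supremum is the limit, not attained). So ||D|| = 31.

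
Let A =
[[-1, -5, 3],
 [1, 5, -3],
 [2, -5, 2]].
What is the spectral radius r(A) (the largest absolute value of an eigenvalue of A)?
r(A) = (6 + sqrt(88))/2 ≈ 7.6904

The eigenvalues of A are the roots of its characteristic polynomial. With M = A (coefficients from the trace, the sum of principal 2x2 minors, and det A):
  p(λ) = det(λ I - M) = λ^3 - 6λ^2 - 13λ.
The constant term is 0, so λ = 0 is a root. Dividing out λ leaves p(λ) = λ(λ^2 - 6λ - 13). For λ^2 - 6λ - 13 the discriminant is 88. It is nonnegative but not a perfect square, so the roots are real and irrational: λ = (6 ± sqrt(88))/2 ≈ 7.6904, -1.6904.
Thus the eigenvalues (to 4 decimals) are 7.6904 (modulus 7.6904); -1.6904 (modulus 1.6904); 0 (modulus 0). The spectral radius is the largest modulus: r(A) = (6 + sqrt(88))/2 ≈ 7.6904. (Cross-check: r(A) ≤ ||A||_2 ≈ 9.823; equality holds whenever A is normal, though it can also hold for some non-normal A.)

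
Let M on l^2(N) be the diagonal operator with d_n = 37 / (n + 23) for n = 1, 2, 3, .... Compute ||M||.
||M|| = 37/24 (attained at n = 1)

For M diagonal, ||M|| = sup_n |d_n| = sup_n 37/(n + 23). This is positive and strictly decreasing in n, so the supremum is attained at n = 1: d_1 = 37/(1 + 23) = 37/24. Hence ||M|| = 37/24.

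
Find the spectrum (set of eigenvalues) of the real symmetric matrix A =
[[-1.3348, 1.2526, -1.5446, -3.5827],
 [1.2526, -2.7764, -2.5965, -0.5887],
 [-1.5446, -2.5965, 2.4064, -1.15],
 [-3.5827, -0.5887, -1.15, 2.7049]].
sigma(A) ≈ {-4, 4, 5} (-4 with multiplicity 2)

A is real symmetric, so its spectrum consists of real eigenvalues. Expanding the characteristic polynomial of the displayed matrix gives
  det(λ I - A) = p(λ) = λ^4 + (-1)λ^3 + (-36)λ^2 + (16.0015)λ + (320).
Solving p(λ) = 0 yields eigenvalues ≈ -4, -4, 4, 5. (A is shown rounded to 4 decimals, so these recover the underlying integer eigenvalues to within that precision.)
Verification: the trace of A = 1 equals the sum of eigenvalues 1, and det(A) ≈ 319.9994 matches the eigenvalue product 320.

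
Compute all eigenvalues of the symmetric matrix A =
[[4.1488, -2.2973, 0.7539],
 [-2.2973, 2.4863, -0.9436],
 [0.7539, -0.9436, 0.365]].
sigma(A) ≈ {0, 1, 6}

A is real symmetric, so its spectrum consists of real eigenvalues. Expanding the characteristic polynomial of the displayed matrix gives
  det(λ I - A) = p(λ) = λ^3 + (-7)λ^2 + (6)λ + (0).
Solving p(λ) = 0 yields eigenvalues ≈ 0, 1, 6. (A is shown rounded to 4 decimals, so these recover the underlying integer eigenvalues to within that precision.)
Verification: the trace of A = 7 equals the sum of eigenvalues 7, and det(A) ≈ 0.0001 matches the eigenvalue product 0.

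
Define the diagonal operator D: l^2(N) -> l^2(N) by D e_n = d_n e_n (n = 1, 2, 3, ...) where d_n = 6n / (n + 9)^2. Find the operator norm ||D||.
||D|| = 1/6 (attained at n = 9)

For D diagonal, ||D|| = sup_n |d_n|. Treat f(x) = 6x / (x + 9)^2 for real x > 0. By the quotient rule, f'(x) = 6(9 - x)/(x + 9)^3, which is positive for x < 9 and negative for x > 9. So f has a unique maximum at x = 9, and since 9 is a positive integer, the supremum over n ≥ 1 is attained at n = 9: d_9 = 6·9/(9 + 9)^2 = 6·9/324 = 1/6. Hence ||D|| = 1/6.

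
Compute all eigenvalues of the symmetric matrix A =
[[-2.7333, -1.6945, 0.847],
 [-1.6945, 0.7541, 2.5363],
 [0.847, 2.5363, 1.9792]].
sigma(A) ≈ {-4, 0, 4}

A is real symmetric, so its spectrum consists of real eigenvalues. Expanding the characteristic polynomial of the displayed matrix gives
  det(λ I - A) = p(λ) = λ^3 + (0)λ^2 + (-16)λ + (0.001).
Solving p(λ) = 0 yields eigenvalues ≈ -4, 0, 4. (A is shown rounded to 4 decimals, so these recover the underlying integer eigenvalues to within that precision.)
Verification: the trace of A = 0 equals the sum of eigenvalues 0, and det(A) ≈ -0.0010 matches the eigenvalue product 0.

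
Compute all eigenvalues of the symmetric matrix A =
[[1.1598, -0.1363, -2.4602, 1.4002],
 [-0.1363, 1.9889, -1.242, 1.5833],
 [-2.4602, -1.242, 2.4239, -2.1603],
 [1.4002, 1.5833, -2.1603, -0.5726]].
sigma(A) ≈ {-2, -1, 2, 6}

A is real symmetric, so its spectrum consists of real eigenvalues. Expanding the characteristic polynomial of the displayed matrix gives
  det(λ I - A) = p(λ) = λ^4 + (-5)λ^3 + (-10)λ^2 + (20)λ + (24).
Solving p(λ) = 0 yields eigenvalues ≈ -2, -1, 2, 6. (A is shown rounded to 4 decimals, so these recover the underlying integer eigenvalues to within that precision.)
Verification: the trace of A = 5 equals the sum of eigenvalues 5, and det(A) ≈ 23.9991 matches the eigenvalue product 24.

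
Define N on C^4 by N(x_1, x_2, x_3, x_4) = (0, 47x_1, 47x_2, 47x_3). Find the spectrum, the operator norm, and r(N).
sigma(N) = {0}; ||N|| = 47; r(N) = 0. (N is nilpotent with N^4 = 0.)

On C^4, N is a strictly lower-triangular matrix with 47 on the subdiagonal and zeros elsewhere, so its characteristic polynomial is lambda^4 and every eigenvalue is 0: sigma(N) = {0}. For the operator norm, N e_i = 47e_{i+1} for i = 1, ..., 3 and N e_4 = 0, so the singular values of N are 47 (with multiplicity 3) and 0; hence ||N|| = 47. The spectral radius r(N) = max|lambda| = 0. Note ||N|| > r(N) — characteristic of non-normal nilpotent operators. Indeed N^4 = 0.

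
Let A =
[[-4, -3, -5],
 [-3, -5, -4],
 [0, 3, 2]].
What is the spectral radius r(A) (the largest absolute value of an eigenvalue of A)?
r(A) ≈ 5.4381

The eigenvalues of A are the roots of its characteristic polynomial. With M = A (coefficients from the trace, the sum of principal 2x2 minors, and det A):
  p(λ) = det(λ I - M) = λ^3 + 7λ^2 + 5λ - 19.
No integer candidate from the rational root theorem (±divisors of 19) is a root, so the roots are irrational. The cubic discriminant is Δ = 5076 > 0, so there are three distinct real roots. p(-6) = -13 and p(-5) = 6 have opposite signs, so a root lies in (-6, -5); Newton's method refines it to λ ≈ -5.4381. p(-3) = 2 and p(-2) = -9 have opposite signs, so a root lies in (-3, -2); Newton's method refines it to λ ≈ -2.8067. p(1) = -6 and p(2) = 27 have opposite signs, so a root lies in (1, 2); Newton's method refines it to λ ≈ 1.2448. Check (Vieta): the three roots sum to -7, matching tr M = -7.
Thus the eigenvalues (to 4 decimals) are -5.4381 (modulus 5.4381); -2.8067 (modulus 2.8067); 1.2448 (modulus 1.2448). The spectral radius is the largest modulus: r(A) ≈ 5.4381. (Cross-check: r(A) ≤ ||A||_2 ≈ 10.3173; equality holds whenever A is normal, though it can also hold for some non-normal A.)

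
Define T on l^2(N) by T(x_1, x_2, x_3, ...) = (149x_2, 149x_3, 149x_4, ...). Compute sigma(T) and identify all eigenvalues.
sigma(T) = closed disk {z in C : |z| ≤ 149}; sigma_p(T) = open disk {z in C : |z| < 149}

Note T = 149·V where V is the unit left shift (V x)_k = x_{k+1}; so sigma(T) = 149·sigma(V) and ||T|| = 149||V||. ||T x||^2 = 22201sum_{k≥2} |x_k|^2 ≤ 22201||x||^2, with equality on {x : x_1 = 0}, so ||T|| = 149. For any lambda with |lambda| < 149, set r = lambda/149 (|r| < 1); the vector x = (1, r, r^2, ...) is in l^2 and satisfies T x = 149(r, r^2, ...) = lambda x, so lambda is an eigenvalue. On the boundary |lambda| = 149 the geometric series diverges, so no l^2 eigenvector exists, but these lambda lie in the approximate point spectrum. Hence sigma(T) is the closed disk of radius 149 and sigma_p(T) is the open disk.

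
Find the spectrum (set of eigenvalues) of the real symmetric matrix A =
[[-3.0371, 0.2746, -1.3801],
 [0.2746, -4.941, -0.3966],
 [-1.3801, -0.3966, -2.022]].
sigma(A) ≈ {-5, -4, -1}

A is real symmetric, so its spectrum consists of real eigenvalues. Expanding the characteristic polynomial of the displayed matrix gives
  det(λ I - A) = p(λ) = λ^3 + (10)λ^2 + (29)λ + (20).
Solving p(λ) = 0 yields eigenvalues ≈ -5, -4, -1. (A is shown rounded to 4 decimals, so these recover the underlying integer eigenvalues to within that precision.)
Verification: the trace of A = -10 equals the sum of eigenvalues -10, and det(A) ≈ -20.0010 matches the eigenvalue product -20.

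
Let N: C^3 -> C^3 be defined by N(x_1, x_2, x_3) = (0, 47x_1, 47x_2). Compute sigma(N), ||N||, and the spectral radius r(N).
sigma(N) = {0}; ||N|| = 47; r(N) = 0. (N is nilpotent with N^3 = 0.)

On C^3, N is a strictly lower-triangular matrix with 47 on the subdiagonal and zeros elsewhere, so its characteristic polynomial is lambda^3 and every eigenvalue is 0: sigma(N) = {0}. For the operator norm, N e_i = 47e_{i+1} for i = 1, ..., 2 and N e_3 = 0, so the singular values of N are 47 (with multiplicity 2) and 0; hence ||N|| = 47. The spectral radius r(N) = max|lambda| = 0. Note ||N|| > r(N) — characteristic of non-normal nilpotent operators. Indeed N^3 = 0.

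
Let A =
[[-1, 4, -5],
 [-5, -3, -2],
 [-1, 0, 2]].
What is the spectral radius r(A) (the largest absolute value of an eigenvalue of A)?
r(A) ≈ 4.8998

The eigenvalues of A are the roots of its characteristic polynomial. With M = A (coefficients from the trace, the sum of principal 2x2 minors, and det A):
  p(λ) = det(λ I - M) = λ^3 + 2λ^2 + 10λ - 69.
No integer candidate from the rational root theorem (±divisors of 69) is a root, so the roots are irrational. The cubic discriminant is Δ = -154779 < 0, so there is one real root and a complex-conjugate pair. p(2) = -33 and p(3) = 6 have opposite signs, so a root lies in (2, 3); Newton's method refines it to λ ≈ 2.874. Dividing out (λ - (2.874)) leaves approximately λ^2 + 4.874λ + 24.0081. For λ^2 + 4.874λ + 24.0081 the discriminant is -72.2763. It is negative, so the remaining roots are the complex-conjugate pair λ ≈ -2.437 ± 4.2508i. Their product equals the constant term, so |λ|^2 ≈ 24.0081 and |λ| ≈ 4.8998.
Thus the eigenvalues (to 4 decimals) are 2.874 (modulus 2.874); -2.437 ± 4.2508i (modulus 4.8998). The spectral radius is the largest modulus: r(A) ≈ 4.8998. (Cross-check: r(A) ≤ ||A||_2 ≈ 6.7162; equality holds whenever A is normal, though it can also hold for some non-normal A.)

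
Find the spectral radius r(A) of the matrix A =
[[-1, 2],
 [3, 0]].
r(A) = 3

The eigenvalues of A are the roots of its characteristic polynomial. With M = A (coefficients from the trace and determinant):
  p(λ) = det(λ I - M) = λ^2 + λ - 6.
For λ^2 + λ - 6 the discriminant is 25. It is a perfect square (5^2), so the roots are rational: λ = (-1 ± 5)/2 = 2, -3.
Thus the eigenvalues (to 4 decimals) are 2 (modulus 2); -3 (modulus 3). The spectral radius is the largest modulus: r(A) = 3. (Cross-check: r(A) ≤ ||A||_2 ≈ 3.2566; equality holds whenever A is normal, though it can also hold for some non-normal A.)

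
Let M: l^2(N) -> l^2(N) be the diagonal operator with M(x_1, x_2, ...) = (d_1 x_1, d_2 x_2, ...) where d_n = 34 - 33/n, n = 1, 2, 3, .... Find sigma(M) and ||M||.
sigma(M) = {34 - 33/n : n ≥ 1} ∪ {34}; ||M|| = 34

A bounded diagonal operator on l^2 with diagonal entries d_n has spectrum equal to the closure of {d_n : n ≥ 1}: every d_n is an eigenvalue (with eigenvector e_n), so {d_n} ⊂ sigma(M); the spectrum is closed, so its closure is too; and for lambda not in the closure, (M - lambda I) has bounded inverse (the diagonal entries 1/(d_n - lambda) are bounded). For our sequence d_n = 34 - 33/n, n = 1, 2, 3, ...:
  - {d_n} = {34 - 33/n : n ≥ 1}; the only limit point is 34
  - closure = {34 - 33/n : n ≥ 1} ∪ {34}
For the norm: a diagonal operator has ||M|| = sup_n |d_n|. Here d_n = 34 - 33/n increases monotonically from d_1 = 1 toward 34, with all terms in [1, 34); so sup_n |d_n| = 34 (the supremum is the limit, not attained). So ||M|| = 34.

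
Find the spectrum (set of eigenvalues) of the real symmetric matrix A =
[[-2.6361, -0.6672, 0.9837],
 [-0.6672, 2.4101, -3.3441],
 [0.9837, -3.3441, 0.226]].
sigma(A) ≈ {-3, -2, 5}

A is real symmetric, so its spectrum consists of real eigenvalues. Expanding the characteristic polynomial of the displayed matrix gives
  det(λ I - A) = p(λ) = λ^3 + (0)λ^2 + (-19)λ + (-30).
Solving p(λ) = 0 yields eigenvalues ≈ -3, -2, 5. (A is shown rounded to 4 decimals, so these recover the underlying integer eigenvalues to within that precision.)
Verification: the trace of A = 0 equals the sum of eigenvalues 0, and det(A) ≈ 30.0005 matches the eigenvalue product 30.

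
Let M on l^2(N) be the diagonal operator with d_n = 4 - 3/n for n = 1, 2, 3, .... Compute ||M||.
||M|| = 4

For a diagonal operator on l^2 with entries d_n, ||M|| = sup_n |d_n|. Here d_1 = 1, d_2 = 5/2, ..., and d_n = 4 - 3/n increases monotonically toward 4. All terms lie in [1, 4), so |d_n| = d_n and the supremum is the limit 4, which is not attained by any individual d_n. Hence ||M|| = 4.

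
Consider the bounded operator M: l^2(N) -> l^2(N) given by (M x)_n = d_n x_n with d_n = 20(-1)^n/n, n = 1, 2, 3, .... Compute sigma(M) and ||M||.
sigma(M) = {20(-1)^n/n : n ≥ 1} ∪ {0}; ||M|| = 20

A bounded diagonal operator on l^2 with diagonal entries d_n has spectrum equal to the closure of {d_n : n ≥ 1}: every d_n is an eigenvalue (with eigenvector e_n), so {d_n} ⊂ sigma(M); the spectrum is closed, so its closure is too; and for lambda not in the closure, (M - lambda I) has bounded inverse (the diagonal entries 1/(d_n - lambda) are bounded). For our sequence d_n = 20(-1)^n/n, n = 1, 2, 3, ...:
  - {d_n} = {20(-1)^n/n : n ≥ 1}; the only limit point is 0
  - closure = {20(-1)^n/n : n ≥ 1} ∪ {0}
For the norm: a diagonal operator has ||M|| = sup_n |d_n|. Here |d_n| = 20/n is decreasing, so sup_n |d_n| = |d_1| = 20. So ||M|| = 20.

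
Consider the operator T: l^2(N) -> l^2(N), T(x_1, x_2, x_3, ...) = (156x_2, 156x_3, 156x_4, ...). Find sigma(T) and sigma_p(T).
sigma(T) = closed disk {z in C : |z| ≤ 156}; sigma_p(T) = open disk {z in C : |z| < 156}

Note T = 156·V where V is the unit left shift (V x)_k = x_{k+1}; so sigma(T) = 156·sigma(V) and ||T|| = 156||V||. ||T x||^2 = 24336sum_{k≥2} |x_k|^2 ≤ 24336||x||^2, with equality on {x : x_1 = 0}, so ||T|| = 156. For any lambda with |lambda| < 156, set r = lambda/156 (|r| < 1); the vector x = (1, r, r^2, ...) is in l^2 and satisfies T x = 156(r, r^2, ...) = lambda x, so lambda is an eigenvalue. On the boundary |lambda| = 156 the geometric series diverges, so no l^2 eigenvector exists, but these lambda lie in the approximate point spectrum. Hence sigma(T) is the closed disk of radius 156 and sigma_p(T) is the open disk.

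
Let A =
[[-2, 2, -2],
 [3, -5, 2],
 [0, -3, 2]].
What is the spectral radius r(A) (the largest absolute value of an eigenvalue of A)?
r(A) ≈ 5.2542

The eigenvalues of A are the roots of its characteristic polynomial. With M = A (coefficients from the trace, the sum of principal 2x2 minors, and det A):
  p(λ) = det(λ I - M) = λ^3 + 5λ^2 - 4λ - 14.
No integer candidate from the rational root theorem (±divisors of 14) is a root, so the roots are irrational. The cubic discriminant is Δ = 7404 > 0, so there are three distinct real roots. p(-6) = -26 and p(-5) = 6 have opposite signs, so a root lies in (-6, -5); Newton's method refines it to λ ≈ -5.2542. p(-2) = 6 and p(-1) = -6 have opposite signs, so a root lies in (-2, -1); Newton's method refines it to λ ≈ -1.5102. p(1) = -12 and p(2) = 6 have opposite signs, so a root lies in (1, 2); Newton's method refines it to λ ≈ 1.7644. Check (Vieta): the three roots sum to -5, matching tr M = -5.
Thus the eigenvalues (to 4 decimals) are -5.2542 (modulus 5.2542); -1.5102 (modulus 1.5102); 1.7644 (modulus 1.7644). The spectral radius is the largest modulus: r(A) ≈ 5.2542. (Cross-check: r(A) ≤ ||A||_2 ≈ 7.6744; equality holds whenever A is normal, though it can also hold for some non-normal A.)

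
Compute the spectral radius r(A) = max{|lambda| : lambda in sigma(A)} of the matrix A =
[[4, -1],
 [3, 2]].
r(A) = sqrt(11) ≈ 3.3166

The eigenvalues of A are the roots of its characteristic polynomial. With M = A (coefficients from the trace and determinant):
  p(λ) = det(λ I - M) = λ^2 - 6λ + 11.
For λ^2 - 6λ + 11 the discriminant is -8. It is negative, so the roots are the complex-conjugate pair λ = 3 ± (sqrt(8)/2) i ≈ 3 ± 1.4142i. For a conjugate pair the product of the roots equals the constant term, so |λ|^2 = 11 and |λ| = sqrt(11) ≈ 3.3166.
Thus the eigenvalues (to 4 decimals) are 3 ± 1.4142i (modulus 3.3166). The spectral radius is the largest modulus: r(A) = sqrt(11) ≈ 3.3166. (Cross-check: r(A) ≤ ||A||_2 ≈ 5.0198; equality holds whenever A is normal, though it can also hold for some non-normal A.)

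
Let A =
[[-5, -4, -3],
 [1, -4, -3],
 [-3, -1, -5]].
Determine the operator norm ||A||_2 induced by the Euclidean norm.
||A||_2 ≈ 9.3762 (= sqrt(largest eigenvalue of A^T A))

||A||_2 = sigma_max(A) = sqrt(lambda_max(A^T A)). Form the symmetric matrix M = A^T A =
[[35, 19, 27],
 [19, 33, 29],
 [27, 29, 43]].
Its characteristic polynomial (trace, sum of principal 2x2 minors, determinant of M give the coefficients) is
  p(λ) = det(λ I - M) = λ^3 - 111λ^2 + 2148λ - 10404.
No integer candidate from the rational root theorem (±divisors of 10404) is a root, so the roots are irrational. The cubic discriminant is Δ = 2018237904 > 0, so there are three distinct real roots. p(7) = -464 and p(8) = 188 have opposite signs, so a root lies in (7, 8); Newton's method refines it to λ ≈ 7.6823. p(15) = 216 and p(16) = -356 have opposite signs, so a root lies in (15, 16); Newton's method refines it to λ ≈ 15.4048. p(87) = -5184 and p(88) = 508 have opposite signs, so a root lies in (87, 88); Newton's method refines it to λ ≈ 87.9129. Check (Vieta): the three roots sum to 111, matching tr M = 111.
So the eigenvalues of A^T A are ≈ 7.6823, 15.4048, 87.9129 (all ≥ 0, as they must be for A^T A). The largest is λ_max ≈ 87.9129, hence ||A||_2 = sqrt(λ_max) ≈ 9.3762.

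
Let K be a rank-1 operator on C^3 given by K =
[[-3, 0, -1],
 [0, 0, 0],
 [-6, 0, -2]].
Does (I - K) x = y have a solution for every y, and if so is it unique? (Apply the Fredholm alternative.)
(I - K) is invertible (det(I - K) = 6 ≠ 0), so for every y in C^3 the equation (I - K) x = y has a unique solution.

K has rank 1, so it is an outer product K = u v^T: every row of K is a multiple of one row vector. Reading off the entries, u = (-1, 0, -2) and v = (3, 0, 1) (row i of K equals u_i·v^T). A rank-one matrix u v^T satisfies K u = u (v·u) and kills the (2)-dimensional subspace v^⊥, so its characteristic polynomial is lambda^2 (lambda - v·u) with v·u = tr K = -5. Hence the eigenvalues of I - K are 1 (multiplicity 2) and 1 - (-5) = 6, so det(I - K) = 6. (Direct check: I - K =
[[4, 0, 1],
 [0, 1, 0],
 [6, 0, 3]]
has determinant 6.) The finite-dimensional Fredholm alternative says: either (I - K) is invertible, or ker(I - K) ≠ {0} and then range(I - K) = ker((I - K)^*)^⊥, with dim ker(I - K) = dim ker((I - K)^*). Since det(I - K) ≠ 0, 1 is not an eigenvalue of K and ker(I - K) = {0}, so we are in the first case: for every y there is a unique x = (I - K)^(-1) y. Explicitly, by the Sherman–Morrison formula, (I - u v^T)^(-1) = I + u v^T/(1 - v·u), i.e. (I - K)^(-1) = I + K/(6).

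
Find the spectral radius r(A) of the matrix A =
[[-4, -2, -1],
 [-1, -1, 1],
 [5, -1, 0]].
r(A) ≈ 4.2268

The eigenvalues of A are the roots of its characteristic polynomial. With M = A (coefficients from the trace, the sum of principal 2x2 minors, and det A):
  p(λ) = det(λ I - M) = λ^3 + 5λ^2 + 8λ + 20.
No integer candidate from the rational root theorem (±divisors of 20) is a root, so the roots are irrational. The cubic discriminant is Δ = -6848 < 0, so there is one real root and a complex-conjugate pair. p(-5) = -20 and p(-4) = 4 have opposite signs, so a root lies in (-5, -4); Newton's method refines it to λ ≈ -4.2268. Dividing out (λ - (-4.2268)) leaves approximately λ^2 + 0.7732λ + 4.7317. For λ^2 + 0.7732λ + 4.7317 the discriminant is -18.3291. It is negative, so the remaining roots are the complex-conjugate pair λ ≈ -0.3866 ± 2.1406i. Their product equals the constant term, so |λ|^2 ≈ 4.7317 and |λ| ≈ 2.1753.
Thus the eigenvalues (to 4 decimals) are -4.2268 (modulus 4.2268); -0.3866 ± 2.1406i (modulus 2.1753). The spectral radius is the largest modulus: r(A) ≈ 4.2268. (Cross-check: r(A) ≤ ||A||_2 ≈ 6.5325; equality holds whenever A is normal, though it can also hold for some non-normal A.)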